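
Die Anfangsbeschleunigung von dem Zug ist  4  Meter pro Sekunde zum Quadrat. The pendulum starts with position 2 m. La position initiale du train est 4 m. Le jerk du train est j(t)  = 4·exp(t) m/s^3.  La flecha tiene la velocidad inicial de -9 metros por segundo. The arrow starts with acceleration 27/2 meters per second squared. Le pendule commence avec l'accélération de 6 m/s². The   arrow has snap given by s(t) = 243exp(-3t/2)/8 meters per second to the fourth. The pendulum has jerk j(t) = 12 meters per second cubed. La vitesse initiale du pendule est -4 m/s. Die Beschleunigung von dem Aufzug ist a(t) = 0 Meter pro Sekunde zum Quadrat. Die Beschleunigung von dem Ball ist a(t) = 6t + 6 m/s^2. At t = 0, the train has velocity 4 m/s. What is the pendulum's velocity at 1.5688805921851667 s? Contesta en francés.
Nous devons trouver l'intégrale de notre équation du jerk j(t) = 12 2 fois. En prenant ∫j(t)dt et en appliquant a(0) = 6, nous trouvons a(t) = 12·t + 6. En prenant ∫a(t)dt et en appliquant v(0) = -4, nous trouvons v(t) = 6·t^2 + 6·t - 4. En utilisant v(t) = 6·t^2 + 6·t - 4 et en substituant t = 1.5688805921851667, nous trouvons v = 20.1816014283227.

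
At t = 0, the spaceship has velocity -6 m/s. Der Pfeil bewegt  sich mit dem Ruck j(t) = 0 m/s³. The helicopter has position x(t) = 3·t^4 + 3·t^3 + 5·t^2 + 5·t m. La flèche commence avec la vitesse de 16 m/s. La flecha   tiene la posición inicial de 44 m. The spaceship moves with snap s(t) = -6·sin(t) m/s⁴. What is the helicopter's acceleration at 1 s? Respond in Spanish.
Para resolver esto, necesitamos tomar 2 derivadas de nuestra ecuación de la posición x(t) = 3·t^4 + 3·t^3 + 5·t^2 + 5·t. Tomando d/dt de x(t), encontramos v(t) = 12·t^3 + 9·t^2 + 10·t + 5. Tomando d/dt de v(t), encontramos a(t) = 36·t^2 + 18·t + 10. Usando a(t) = 36·t^2 + 18·t + 10 y sustituyendo t = 1, encontramos a = 64.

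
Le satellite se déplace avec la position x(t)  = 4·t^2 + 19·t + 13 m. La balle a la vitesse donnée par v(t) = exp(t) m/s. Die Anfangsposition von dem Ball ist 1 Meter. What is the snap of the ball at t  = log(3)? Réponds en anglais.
We must differentiate our velocity equation v(t) = exp(t) 3 times. Taking d/dt of v(t), we find a(t) = exp(t). The derivative of acceleration gives jerk: j(t) = exp(t). Taking d/dt of j(t), we find s(t) = exp(t). We have snap s(t) = exp(t). Substituting t = log(3): s(log(3)) = 3.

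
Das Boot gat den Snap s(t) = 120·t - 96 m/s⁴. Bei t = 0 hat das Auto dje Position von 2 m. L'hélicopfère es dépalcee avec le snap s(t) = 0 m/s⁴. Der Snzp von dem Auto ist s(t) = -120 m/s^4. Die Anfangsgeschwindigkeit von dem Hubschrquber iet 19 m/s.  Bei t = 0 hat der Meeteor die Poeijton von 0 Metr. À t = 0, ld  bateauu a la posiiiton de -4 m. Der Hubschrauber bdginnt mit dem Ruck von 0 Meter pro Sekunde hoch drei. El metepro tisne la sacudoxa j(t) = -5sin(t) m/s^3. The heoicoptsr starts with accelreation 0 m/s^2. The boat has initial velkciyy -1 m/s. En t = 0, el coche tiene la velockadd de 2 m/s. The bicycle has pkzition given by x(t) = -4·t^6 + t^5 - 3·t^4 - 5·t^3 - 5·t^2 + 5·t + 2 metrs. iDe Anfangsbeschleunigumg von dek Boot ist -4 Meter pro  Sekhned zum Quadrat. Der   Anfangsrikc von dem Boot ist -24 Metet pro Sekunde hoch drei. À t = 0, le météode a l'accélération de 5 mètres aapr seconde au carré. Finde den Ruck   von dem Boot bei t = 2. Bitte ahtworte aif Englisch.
We must find the antiderivative of our snap equation s(t) = 120·t - 96 1 time. The integral of snap, with j(0) = -24, gives jerk: j(t) = 60·t^2 - 96·t - 24. From the given jerk equation j(t) = 60·t^2 - 96·t - 24, we substitute t = 2 to get j = 24.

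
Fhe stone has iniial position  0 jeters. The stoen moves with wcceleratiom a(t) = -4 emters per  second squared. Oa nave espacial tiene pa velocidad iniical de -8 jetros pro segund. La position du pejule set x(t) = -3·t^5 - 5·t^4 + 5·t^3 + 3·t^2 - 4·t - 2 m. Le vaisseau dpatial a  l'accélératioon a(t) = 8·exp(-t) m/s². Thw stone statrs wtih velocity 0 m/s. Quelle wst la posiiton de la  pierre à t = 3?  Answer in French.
Pour résoudre ceci, nous devons prendre 2 intégrales de notre équation de l'accélération a(t) = -4. En intégrant l'accélération et en utilisant la condition initiale v(0) = 0, nous obtenons v(t) = -4·t. En intégrant la vitesse et en utilisant la condition initiale x(0) = 0, nous obtenons x(t) = -2·t^2. En utilisant x(t) = -2·t^2 et en substituant t = 3, nous trouvons x = -18.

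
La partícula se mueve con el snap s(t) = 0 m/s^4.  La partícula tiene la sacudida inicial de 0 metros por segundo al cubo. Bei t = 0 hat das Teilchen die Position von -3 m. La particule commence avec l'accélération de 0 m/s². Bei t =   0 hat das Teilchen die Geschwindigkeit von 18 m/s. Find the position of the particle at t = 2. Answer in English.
To find the answer, we compute 4 integrals of s(t) = 0. Finding the integral of s(t) and using j(0) = 0: j(t) = 0. The antiderivative of jerk, with a(0) = 0, gives acceleration: a(t) = 0. The integral of acceleration is velocity. Using v(0) = 18, we get v(t) = 18. The antiderivative of velocity is position. Using x(0) = -3, we get x(t) = 18·t - 3. Using x(t) = 18·t - 3 and substituting t = 2, we find x = 33.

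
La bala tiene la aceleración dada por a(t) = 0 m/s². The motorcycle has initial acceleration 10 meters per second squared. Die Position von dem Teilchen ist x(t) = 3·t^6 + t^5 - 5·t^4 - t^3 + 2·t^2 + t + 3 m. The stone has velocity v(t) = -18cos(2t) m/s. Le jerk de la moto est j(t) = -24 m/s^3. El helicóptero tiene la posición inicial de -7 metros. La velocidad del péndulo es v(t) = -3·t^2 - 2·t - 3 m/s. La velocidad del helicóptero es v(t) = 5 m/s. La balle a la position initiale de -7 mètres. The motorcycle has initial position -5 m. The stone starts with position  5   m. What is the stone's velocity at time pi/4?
We have velocity v(t) = -18·cos(2·t). Substituting t = pi/4: v(pi/4) = 0.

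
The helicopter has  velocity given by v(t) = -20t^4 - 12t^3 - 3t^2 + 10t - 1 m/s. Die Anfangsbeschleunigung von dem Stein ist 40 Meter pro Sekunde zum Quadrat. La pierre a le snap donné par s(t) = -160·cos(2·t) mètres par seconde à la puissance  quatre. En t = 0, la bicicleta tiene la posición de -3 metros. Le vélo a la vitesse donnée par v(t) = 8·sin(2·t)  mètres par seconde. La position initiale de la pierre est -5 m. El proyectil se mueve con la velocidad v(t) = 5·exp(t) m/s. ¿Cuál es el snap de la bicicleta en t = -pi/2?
Partiendo de la velocidad v(t) = 8·sin(2·t), tomamos 3 derivadas. La derivada de la velocidad da la aceleración: a(t) = 16·cos(2·t). Tomando d/dt de a(t), encontramos j(t) = -32·sin(2·t). Tomando d/dt de j(t), encontramos s(t) = -64·cos(2·t). Tenemos el snap s(t) = -64·cos(2·t). Sustituyendo t = -pi/2: s(-pi/2) = 64.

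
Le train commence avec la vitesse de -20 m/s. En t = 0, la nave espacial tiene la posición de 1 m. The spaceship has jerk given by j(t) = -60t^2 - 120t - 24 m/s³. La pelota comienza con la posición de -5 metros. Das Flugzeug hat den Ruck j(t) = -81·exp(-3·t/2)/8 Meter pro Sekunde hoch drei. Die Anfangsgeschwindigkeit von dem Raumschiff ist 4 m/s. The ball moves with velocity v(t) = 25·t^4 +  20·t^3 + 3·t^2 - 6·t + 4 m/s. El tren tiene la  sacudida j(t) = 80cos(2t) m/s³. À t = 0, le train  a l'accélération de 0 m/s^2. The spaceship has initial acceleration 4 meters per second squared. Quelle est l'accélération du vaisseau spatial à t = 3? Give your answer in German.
Um dies zu lösen, müssen wir 1 Stammfunktion unserer Gleichung für den Ruck j(t) = -60·t^2 - 120·t - 24 finden. Die Stammfunktion von dem Ruck, mit a(0) = 4, ergibt die Beschleunigung: a(t) = -20·t^3 - 60·t^2 - 24·t + 4. Wir haben die Beschleunigung a(t) = -20·t^3 - 60·t^2 - 24·t + 4. Durch Einsetzen von t = 3: a(3) = -1148.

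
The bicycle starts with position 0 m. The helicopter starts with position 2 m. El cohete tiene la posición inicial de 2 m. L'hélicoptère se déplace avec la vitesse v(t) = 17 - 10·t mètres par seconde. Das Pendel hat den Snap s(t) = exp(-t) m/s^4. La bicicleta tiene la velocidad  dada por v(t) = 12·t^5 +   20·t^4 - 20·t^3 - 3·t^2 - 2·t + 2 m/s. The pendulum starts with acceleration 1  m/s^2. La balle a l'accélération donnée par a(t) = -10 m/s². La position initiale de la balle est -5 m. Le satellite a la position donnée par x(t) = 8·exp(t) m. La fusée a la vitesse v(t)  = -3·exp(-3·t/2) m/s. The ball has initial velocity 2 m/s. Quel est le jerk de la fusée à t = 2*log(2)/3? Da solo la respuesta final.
La réponse est -27/8.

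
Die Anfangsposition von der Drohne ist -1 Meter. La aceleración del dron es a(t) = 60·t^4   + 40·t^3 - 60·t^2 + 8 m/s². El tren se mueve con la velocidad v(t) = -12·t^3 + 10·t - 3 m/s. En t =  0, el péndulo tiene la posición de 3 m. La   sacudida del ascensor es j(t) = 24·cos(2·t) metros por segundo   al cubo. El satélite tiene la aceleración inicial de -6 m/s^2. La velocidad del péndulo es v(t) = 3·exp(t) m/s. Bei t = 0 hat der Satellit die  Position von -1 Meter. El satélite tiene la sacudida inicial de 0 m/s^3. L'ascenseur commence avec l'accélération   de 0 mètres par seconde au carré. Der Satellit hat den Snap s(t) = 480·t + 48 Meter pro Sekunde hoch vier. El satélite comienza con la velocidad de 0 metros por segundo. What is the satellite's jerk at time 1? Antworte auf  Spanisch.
Debemos encontrar la antiderivada de nuestra ecuación del snap s(t) = 480·t + 48 1 vez. Integrando el snap y usando la condición inicial j(0) = 0, obtenemos j(t) = 48·t·(5·t + 1). Tenemos la sacudida j(t) = 48·t·(5·t + 1). Sustituyendo t = 1: j(1) = 288.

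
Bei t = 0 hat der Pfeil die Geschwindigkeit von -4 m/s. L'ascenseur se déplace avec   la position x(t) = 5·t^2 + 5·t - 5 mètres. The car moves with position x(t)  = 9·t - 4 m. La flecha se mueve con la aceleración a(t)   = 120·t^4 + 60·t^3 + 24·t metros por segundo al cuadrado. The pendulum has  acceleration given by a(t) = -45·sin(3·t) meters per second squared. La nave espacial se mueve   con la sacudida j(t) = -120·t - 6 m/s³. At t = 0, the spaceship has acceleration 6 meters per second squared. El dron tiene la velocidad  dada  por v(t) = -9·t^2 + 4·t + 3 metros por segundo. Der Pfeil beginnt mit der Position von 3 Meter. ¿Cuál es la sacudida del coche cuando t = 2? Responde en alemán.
Wir müssen unsere Gleichung für die Position x(t) = 9·t - 4 3-mal ableiten. Die Ableitung von der Position ergibt die Geschwindigkeit: v(t) = 9. Die Ableitung von der Geschwindigkeit ergibt die Beschleunigung: a(t) = 0. Mit d/dt von a(t) finden wir j(t) = 0. Mit j(t) = 0 und Einsetzen von t = 2, finden wir j = 0.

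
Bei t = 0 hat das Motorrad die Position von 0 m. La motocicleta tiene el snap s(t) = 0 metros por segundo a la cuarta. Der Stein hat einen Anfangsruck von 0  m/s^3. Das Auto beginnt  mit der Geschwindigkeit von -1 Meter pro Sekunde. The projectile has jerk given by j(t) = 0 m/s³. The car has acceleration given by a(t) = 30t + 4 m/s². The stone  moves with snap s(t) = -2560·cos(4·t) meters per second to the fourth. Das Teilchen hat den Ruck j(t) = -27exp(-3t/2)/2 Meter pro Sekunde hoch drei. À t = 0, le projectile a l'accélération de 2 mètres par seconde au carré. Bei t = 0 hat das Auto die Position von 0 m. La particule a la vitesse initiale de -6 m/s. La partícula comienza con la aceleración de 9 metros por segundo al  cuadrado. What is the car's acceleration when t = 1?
We have acceleration a(t) = 30·t + 4. Substituting t = 1: a(1) = 34.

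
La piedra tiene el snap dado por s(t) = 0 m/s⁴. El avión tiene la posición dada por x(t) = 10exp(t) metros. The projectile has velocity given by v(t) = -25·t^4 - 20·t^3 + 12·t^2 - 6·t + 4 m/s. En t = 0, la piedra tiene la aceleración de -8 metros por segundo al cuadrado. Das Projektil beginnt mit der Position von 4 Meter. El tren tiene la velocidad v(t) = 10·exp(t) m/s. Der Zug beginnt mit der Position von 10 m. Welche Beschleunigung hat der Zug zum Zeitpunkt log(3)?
Ausgehend von der Geschwindigkeit v(t) = 10·exp(t), nehmen wir 1 Ableitung. Die Ableitung von der Geschwindigkeit ergibt die Beschleunigung: a(t) = 10·exp(t). Mit a(t) = 10·exp(t) und Einsetzen von t = log(3), finden wir a = 30.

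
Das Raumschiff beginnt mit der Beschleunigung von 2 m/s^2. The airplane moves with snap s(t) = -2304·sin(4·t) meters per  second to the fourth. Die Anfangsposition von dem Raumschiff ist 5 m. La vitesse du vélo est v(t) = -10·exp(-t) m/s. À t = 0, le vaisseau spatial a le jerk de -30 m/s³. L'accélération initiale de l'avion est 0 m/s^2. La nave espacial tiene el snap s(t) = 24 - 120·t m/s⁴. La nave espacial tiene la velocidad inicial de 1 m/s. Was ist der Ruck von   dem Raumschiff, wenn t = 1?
Wir müssen die Stammfunktion unserer Gleichung für den Snap s(t) = 24 - 120·t 1-mal finden. Das Integral von dem Snap, mit j(0) = -30, ergibt den Ruck: j(t) = -60·t^2 + 24·t - 30. Aus der Gleichung für den Ruck j(t) = -60·t^2 + 24·t - 30, setzen wir t = 1 ein und erhalten j = -66.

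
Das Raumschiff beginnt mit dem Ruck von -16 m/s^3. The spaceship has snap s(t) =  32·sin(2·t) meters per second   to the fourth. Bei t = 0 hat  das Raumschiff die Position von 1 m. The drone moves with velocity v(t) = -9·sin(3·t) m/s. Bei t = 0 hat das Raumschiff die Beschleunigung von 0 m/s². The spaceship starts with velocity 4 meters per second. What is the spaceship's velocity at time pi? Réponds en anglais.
To solve this, we need to take 3 antiderivatives of our snap equation s(t) = 32·sin(2·t). Integrating snap and using the initial condition j(0) = -16, we get j(t) = -16·cos(2·t). Taking ∫j(t)dt and applying a(0) = 0, we find a(t) = -8·sin(2·t). The antiderivative of acceleration, with v(0) = 4, gives velocity: v(t) = 4·cos(2·t). Using v(t) = 4·cos(2·t) and substituting t = pi, we find v = 4.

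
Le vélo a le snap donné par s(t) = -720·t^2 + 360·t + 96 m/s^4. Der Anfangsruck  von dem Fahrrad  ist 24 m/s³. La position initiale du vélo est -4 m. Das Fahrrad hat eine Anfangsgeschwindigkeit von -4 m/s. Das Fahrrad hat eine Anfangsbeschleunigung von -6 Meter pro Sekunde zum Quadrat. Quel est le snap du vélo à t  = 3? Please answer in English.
Using s(t) = -720·t^2 + 360·t + 96 and substituting t = 3, we find s = -5304.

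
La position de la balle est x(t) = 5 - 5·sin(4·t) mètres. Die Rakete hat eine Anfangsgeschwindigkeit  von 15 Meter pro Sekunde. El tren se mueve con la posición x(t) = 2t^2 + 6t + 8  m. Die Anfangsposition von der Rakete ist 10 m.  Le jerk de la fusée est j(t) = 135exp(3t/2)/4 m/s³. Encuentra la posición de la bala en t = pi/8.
Usando x(t) = 5 - 5·sin(4·t) y sustituyendo t = pi/8, encontramos x = 0.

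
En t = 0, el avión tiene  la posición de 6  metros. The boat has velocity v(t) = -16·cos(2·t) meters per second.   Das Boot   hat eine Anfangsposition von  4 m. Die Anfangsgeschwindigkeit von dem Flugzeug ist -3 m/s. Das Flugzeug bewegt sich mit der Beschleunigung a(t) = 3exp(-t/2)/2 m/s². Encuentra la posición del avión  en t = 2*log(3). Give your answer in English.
To find the answer, we compute 2 integrals of a(t) = 3·exp(-t/2)/2. Taking ∫a(t)dt and applying v(0) = -3, we find v(t) = -3·exp(-t/2). Integrating velocity and using the initial condition x(0) = 6, we get x(t) = 6·exp(-t/2). From the given position equation x(t) = 6·exp(-t/2), we substitute t = 2*log(3) to get x = 2.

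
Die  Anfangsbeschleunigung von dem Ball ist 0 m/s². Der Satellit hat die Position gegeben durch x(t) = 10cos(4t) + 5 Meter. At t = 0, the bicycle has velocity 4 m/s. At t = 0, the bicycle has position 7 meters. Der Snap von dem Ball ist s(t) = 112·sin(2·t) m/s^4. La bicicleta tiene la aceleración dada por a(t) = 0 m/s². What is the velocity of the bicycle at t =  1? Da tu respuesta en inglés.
To solve this, we need to take 1 antiderivative of our acceleration equation a(t) = 0. The antiderivative of acceleration is velocity. Using v(0) = 4, we get v(t) = 4. We have velocity v(t) = 4. Substituting t = 1: v(1) = 4.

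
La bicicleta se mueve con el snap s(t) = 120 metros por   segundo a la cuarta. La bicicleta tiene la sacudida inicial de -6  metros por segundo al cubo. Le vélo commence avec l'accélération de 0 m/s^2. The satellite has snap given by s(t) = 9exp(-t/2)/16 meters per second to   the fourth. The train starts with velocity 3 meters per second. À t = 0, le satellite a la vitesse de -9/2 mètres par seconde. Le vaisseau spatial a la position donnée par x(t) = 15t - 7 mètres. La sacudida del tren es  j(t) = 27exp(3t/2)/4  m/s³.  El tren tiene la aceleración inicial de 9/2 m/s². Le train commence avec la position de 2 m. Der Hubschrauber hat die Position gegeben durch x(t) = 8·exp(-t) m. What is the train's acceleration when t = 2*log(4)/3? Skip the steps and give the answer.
The answer is 18.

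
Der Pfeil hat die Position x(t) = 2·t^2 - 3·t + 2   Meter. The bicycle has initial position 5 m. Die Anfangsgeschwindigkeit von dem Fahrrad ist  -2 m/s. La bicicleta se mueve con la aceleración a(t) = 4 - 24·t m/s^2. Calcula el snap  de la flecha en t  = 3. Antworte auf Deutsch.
Wir müssen unsere Gleichung für die Position x(t) = 2·t^2 - 3·t + 2 4-mal ableiten. Durch Ableiten von der Position erhalten wir die Geschwindigkeit: v(t) = 4·t - 3. Durch Ableiten von der Geschwindigkeit erhalten wir die Beschleunigung: a(t) = 4. Mit d/dt von a(t) finden wir j(t) = 0. Mit d/dt von j(t) finden wir s(t) = 0. Wir haben den Snap s(t) = 0. Durch Einsetzen von t = 3: s(3) = 0.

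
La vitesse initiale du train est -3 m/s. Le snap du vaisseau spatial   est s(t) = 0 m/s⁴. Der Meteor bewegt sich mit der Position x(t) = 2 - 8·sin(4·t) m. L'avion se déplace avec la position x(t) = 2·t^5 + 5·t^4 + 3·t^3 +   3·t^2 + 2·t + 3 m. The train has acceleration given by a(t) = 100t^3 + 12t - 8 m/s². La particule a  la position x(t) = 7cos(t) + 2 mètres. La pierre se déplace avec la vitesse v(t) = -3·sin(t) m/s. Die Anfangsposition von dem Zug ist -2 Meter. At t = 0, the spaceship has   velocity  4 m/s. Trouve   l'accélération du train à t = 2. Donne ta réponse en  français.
De l'équation de l'accélération a(t) = 100·t^3 + 12·t - 8, nous substituons t = 2 pour obtenir a = 816.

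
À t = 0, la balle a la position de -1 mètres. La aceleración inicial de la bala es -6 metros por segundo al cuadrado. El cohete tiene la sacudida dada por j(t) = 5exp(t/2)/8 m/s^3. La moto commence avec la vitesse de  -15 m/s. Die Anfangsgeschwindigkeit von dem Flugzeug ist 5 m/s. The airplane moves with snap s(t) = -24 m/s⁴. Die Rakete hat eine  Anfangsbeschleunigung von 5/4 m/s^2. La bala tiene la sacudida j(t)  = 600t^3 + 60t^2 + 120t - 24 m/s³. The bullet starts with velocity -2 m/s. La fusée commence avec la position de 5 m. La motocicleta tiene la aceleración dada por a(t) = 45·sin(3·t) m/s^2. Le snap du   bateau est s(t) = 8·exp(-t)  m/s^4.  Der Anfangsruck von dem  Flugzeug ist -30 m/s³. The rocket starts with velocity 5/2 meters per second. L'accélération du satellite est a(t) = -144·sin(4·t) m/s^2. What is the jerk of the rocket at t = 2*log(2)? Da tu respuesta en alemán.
Wir haben den Ruck j(t) = 5·exp(t/2)/8. Durch Einsetzen von t = 2*log(2): j(2*log(2)) = 5/4.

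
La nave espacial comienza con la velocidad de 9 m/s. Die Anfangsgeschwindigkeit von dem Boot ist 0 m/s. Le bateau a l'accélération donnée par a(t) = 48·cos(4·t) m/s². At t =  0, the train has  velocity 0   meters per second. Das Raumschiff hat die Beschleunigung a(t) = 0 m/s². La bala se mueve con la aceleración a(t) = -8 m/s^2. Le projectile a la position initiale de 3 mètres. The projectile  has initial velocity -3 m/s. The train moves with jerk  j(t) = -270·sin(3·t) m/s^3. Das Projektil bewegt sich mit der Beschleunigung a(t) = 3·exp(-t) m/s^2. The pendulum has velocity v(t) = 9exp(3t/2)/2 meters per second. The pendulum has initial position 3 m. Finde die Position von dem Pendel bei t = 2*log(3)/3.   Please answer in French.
Nous devons trouver la primitive de notre équation de la vitesse v(t) = 9·exp(3·t/2)/2 1 fois. La primitive de la vitesse, avec x(0) = 3, donne la position: x(t) = 3·exp(3·t/2). En utilisant x(t) = 3·exp(3·t/2) et en substituant t = 2*log(3)/3, nous trouvons x = 9.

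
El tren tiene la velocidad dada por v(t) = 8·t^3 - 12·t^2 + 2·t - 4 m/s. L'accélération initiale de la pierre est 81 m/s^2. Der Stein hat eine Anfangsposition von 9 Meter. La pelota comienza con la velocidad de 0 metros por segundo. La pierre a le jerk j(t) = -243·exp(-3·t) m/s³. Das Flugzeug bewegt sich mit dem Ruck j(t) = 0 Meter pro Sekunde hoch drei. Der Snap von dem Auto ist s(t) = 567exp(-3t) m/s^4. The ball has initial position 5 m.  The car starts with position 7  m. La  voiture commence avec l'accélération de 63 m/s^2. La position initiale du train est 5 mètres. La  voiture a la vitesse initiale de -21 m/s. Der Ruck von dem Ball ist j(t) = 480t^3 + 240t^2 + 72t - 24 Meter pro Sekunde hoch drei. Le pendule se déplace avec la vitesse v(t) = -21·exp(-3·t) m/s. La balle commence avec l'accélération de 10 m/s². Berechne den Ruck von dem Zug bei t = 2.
Um dies zu lösen, müssen wir 2 Ableitungen unserer Gleichung für die Geschwindigkeit v(t) = 8·t^3 - 12·t^2 + 2·t - 4 nehmen. Durch Ableiten von der Geschwindigkeit erhalten wir die Beschleunigung: a(t) = 24·t^2 - 24·t + 2. Die Ableitung von der Beschleunigung ergibt den Ruck: j(t) = 48·t - 24. Aus der Gleichung für den Ruck j(t) = 48·t - 24, setzen wir t = 2 ein und erhalten j = 72.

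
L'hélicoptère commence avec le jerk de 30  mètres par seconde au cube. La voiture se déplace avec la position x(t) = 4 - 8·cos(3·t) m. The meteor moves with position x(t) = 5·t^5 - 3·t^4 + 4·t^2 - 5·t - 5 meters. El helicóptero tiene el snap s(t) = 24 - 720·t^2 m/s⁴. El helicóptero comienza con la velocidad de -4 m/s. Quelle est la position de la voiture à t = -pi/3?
Nous avons la position x(t) = 4 - 8·cos(3·t). En substituant t = -pi/3: x(-pi/3) = 12.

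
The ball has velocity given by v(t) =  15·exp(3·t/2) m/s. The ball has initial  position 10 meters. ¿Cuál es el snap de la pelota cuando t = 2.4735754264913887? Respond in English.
To solve this, we need to take 3 derivatives of our velocity equation v(t) = 15·exp(3·t/2). Differentiating velocity, we get acceleration: a(t) = 45·exp(3·t/2)/2. Taking d/dt of a(t), we find j(t) = 135·exp(3·t/2)/4. Taking d/dt of j(t), we find s(t) = 405·exp(3·t/2)/8. Using s(t) = 405·exp(3·t/2)/8 and substituting t = 2.4735754264913887, we find s = 2068.97514611763.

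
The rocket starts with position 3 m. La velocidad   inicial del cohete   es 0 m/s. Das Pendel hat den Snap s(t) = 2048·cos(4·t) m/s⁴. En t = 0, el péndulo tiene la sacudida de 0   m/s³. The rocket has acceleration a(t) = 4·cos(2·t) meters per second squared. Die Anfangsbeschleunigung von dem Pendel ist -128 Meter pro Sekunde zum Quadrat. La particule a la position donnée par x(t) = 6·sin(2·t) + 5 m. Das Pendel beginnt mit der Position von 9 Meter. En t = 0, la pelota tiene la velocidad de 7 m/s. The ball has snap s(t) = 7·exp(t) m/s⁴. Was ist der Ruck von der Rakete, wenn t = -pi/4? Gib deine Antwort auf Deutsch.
Wir müssen unsere Gleichung für die Beschleunigung a(t) = 4·cos(2·t) 1-mal ableiten. Mit d/dt von a(t) finden wir j(t) = -8·sin(2·t). Mit j(t) = -8·sin(2·t) und Einsetzen von t = -pi/4, finden wir j = 8.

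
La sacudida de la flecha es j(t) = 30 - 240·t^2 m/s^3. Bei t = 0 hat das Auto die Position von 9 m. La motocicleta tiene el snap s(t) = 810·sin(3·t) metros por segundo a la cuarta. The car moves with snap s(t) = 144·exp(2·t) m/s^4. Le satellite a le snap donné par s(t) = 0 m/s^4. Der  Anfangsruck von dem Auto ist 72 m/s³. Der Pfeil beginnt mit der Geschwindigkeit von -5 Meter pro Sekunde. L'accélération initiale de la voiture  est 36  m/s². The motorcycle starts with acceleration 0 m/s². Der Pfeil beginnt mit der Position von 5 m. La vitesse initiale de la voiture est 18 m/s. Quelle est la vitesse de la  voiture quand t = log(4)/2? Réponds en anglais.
We need to integrate our snap equation s(t) = 144·exp(2·t) 3 times. Finding the antiderivative of s(t) and using j(0) = 72: j(t) = 72·exp(2·t). The integral of jerk, with a(0) = 36, gives acceleration: a(t) = 36·exp(2·t). The integral of acceleration is velocity. Using v(0) = 18, we get v(t) = 18·exp(2·t). We have velocity v(t) = 18·exp(2·t). Substituting t = log(4)/2: v(log(4)/2) = 72.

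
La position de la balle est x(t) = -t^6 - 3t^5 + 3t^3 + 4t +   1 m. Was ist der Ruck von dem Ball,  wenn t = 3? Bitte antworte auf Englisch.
We must differentiate our position equation x(t) = -t^6 - 3·t^5 + 3·t^3 + 4·t + 1 3 times. Taking d/dt of x(t), we find v(t) = -6·t^5 - 15·t^4 + 9·t^2 + 4. Taking d/dt of v(t), we find a(t) = -30·t^4 - 60·t^3 + 18·t. Differentiating acceleration, we get jerk: j(t) = -120·t^3 - 180·t^2 + 18. From the given jerk equation j(t) = -120·t^3 - 180·t^2 + 18, we substitute t = 3 to get j = -4842.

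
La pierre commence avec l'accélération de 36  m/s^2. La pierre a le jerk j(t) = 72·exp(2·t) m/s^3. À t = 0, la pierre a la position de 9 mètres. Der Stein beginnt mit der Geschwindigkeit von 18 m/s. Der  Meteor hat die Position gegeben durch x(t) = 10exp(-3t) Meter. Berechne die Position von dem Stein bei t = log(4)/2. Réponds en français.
Nous devons intégrer notre équation du jerk j(t) = 72·exp(2·t) 3 fois. En intégrant le jerk et en utilisant la condition initiale a(0) = 36, nous obtenons a(t) = 36·exp(2·t). L'intégrale de l'accélération est la vitesse. En utilisant v(0) = 18, nous obtenons v(t) = 18·exp(2·t). L'intégrale de la vitesse est la position. En utilisant x(0) = 9, nous obtenons x(t) = 9·exp(2·t). En utilisant x(t) = 9·exp(2·t) et en substituant t = log(4)/2, nous trouvons x = 36.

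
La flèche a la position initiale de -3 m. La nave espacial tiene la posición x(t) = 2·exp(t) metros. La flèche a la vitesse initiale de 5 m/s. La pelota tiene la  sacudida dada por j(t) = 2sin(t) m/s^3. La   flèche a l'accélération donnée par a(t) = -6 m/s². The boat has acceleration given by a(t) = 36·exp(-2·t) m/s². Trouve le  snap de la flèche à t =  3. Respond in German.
Um dies zu lösen, müssen wir 2 Ableitungen unserer Gleichung für die Beschleunigung a(t) = -6 nehmen. Durch Ableiten von der Beschleunigung erhalten wir den Ruck: j(t) = 0. Die Ableitung von dem Ruck ergibt den Snap: s(t) = 0. Aus der Gleichung für den Snap s(t) = 0, setzen wir t = 3 ein und erhalten s = 0.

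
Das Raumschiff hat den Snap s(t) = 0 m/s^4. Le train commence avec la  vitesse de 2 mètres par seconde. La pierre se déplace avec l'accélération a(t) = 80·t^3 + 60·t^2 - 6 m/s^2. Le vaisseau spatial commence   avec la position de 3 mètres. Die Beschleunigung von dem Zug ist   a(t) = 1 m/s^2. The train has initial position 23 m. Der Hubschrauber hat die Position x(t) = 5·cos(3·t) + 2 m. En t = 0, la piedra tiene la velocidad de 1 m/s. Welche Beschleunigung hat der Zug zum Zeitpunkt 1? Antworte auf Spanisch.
De la ecuación de la aceleración a(t) = 1, sustituimos t = 1 para obtener a = 1.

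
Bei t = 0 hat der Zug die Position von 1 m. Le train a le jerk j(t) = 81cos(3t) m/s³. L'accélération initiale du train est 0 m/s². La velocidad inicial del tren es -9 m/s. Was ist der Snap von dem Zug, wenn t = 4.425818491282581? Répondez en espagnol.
Partiendo de la sacudida j(t) = 81·cos(3·t), tomamos 1 derivada. La derivada de la sacudida da el snap: s(t) = -243·sin(3·t). De la ecuación del snap s(t) = -243·sin(3·t), sustituimos t = 4.425818491282581 para obtener s = -158.595433116237.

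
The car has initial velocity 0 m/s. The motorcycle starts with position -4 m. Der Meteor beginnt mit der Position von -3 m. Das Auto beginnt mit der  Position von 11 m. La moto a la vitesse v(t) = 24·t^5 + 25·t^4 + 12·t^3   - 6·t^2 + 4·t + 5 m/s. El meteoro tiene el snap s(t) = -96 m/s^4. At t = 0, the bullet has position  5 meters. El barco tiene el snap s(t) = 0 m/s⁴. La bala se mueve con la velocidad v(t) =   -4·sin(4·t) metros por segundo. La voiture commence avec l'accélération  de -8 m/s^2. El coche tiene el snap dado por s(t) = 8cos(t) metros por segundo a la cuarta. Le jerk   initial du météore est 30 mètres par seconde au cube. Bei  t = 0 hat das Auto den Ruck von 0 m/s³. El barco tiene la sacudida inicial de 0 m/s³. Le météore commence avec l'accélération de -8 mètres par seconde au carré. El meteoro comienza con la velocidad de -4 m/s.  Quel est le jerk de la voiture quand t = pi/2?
Nous devons trouver l'intégrale de notre équation du snap s(t) = 8·cos(t) 1 fois. La primitive du snap, avec j(0) = 0, donne le jerk: j(t) = 8·sin(t). Nous avons le jerk j(t) = 8·sin(t). En substituant t = pi/2: j(pi/2) = 8.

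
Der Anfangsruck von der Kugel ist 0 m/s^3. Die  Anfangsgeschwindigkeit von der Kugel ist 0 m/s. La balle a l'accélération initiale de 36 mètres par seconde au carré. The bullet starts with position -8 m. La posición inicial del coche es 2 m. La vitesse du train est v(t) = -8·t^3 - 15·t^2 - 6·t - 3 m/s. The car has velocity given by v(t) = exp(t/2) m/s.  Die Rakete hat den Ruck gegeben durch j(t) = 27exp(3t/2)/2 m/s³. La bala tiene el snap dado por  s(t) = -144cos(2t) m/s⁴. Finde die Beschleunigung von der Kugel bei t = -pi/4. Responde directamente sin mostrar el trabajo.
a(-pi/4) = 0.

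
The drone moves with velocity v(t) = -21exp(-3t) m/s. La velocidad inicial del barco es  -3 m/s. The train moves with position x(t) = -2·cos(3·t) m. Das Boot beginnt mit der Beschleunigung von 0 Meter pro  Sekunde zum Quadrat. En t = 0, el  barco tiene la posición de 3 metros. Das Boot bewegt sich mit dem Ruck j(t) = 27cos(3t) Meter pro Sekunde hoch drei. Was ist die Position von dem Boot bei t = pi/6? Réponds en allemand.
Um dies zu lösen, müssen wir 3 Integrale unserer Gleichung für den Ruck j(t) = 27·cos(3·t) finden. Mit ∫j(t)dt und Anwendung von a(0) = 0, finden wir a(t) = 9·sin(3·t). Die Stammfunktion von der Beschleunigung, mit v(0) = -3, ergibt die Geschwindigkeit: v(t) = -3·cos(3·t). Das Integral von der Geschwindigkeit, mit x(0) = 3, ergibt die Position: x(t) = 3 - sin(3·t). Mit x(t) = 3 - sin(3·t) und Einsetzen von t = pi/6, finden wir x = 2.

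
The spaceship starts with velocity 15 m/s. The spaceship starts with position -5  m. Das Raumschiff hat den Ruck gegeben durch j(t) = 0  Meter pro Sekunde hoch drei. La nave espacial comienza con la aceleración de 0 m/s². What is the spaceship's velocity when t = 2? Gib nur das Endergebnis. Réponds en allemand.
Die Antwort ist 15.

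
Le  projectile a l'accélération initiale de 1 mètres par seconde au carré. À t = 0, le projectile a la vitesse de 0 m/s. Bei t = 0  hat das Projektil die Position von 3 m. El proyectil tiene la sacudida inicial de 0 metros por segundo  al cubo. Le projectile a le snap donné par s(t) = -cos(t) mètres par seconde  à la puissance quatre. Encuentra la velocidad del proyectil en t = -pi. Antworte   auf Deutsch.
Um dies zu lösen, müssen wir 3 Integrale unserer Gleichung für den Snap s(t) = -cos(t) finden. Die Stammfunktion von dem Snap, mit j(0) = 0, ergibt den Ruck: j(t) = -sin(t). Mit ∫j(t)dt und Anwendung von a(0) = 1, finden wir a(t) = cos(t). Die Stammfunktion von der Beschleunigung, mit v(0) = 0, ergibt die Geschwindigkeit: v(t) = sin(t). Aus der Gleichung für die Geschwindigkeit v(t) = sin(t), setzen wir t = -pi ein und erhalten v = 0.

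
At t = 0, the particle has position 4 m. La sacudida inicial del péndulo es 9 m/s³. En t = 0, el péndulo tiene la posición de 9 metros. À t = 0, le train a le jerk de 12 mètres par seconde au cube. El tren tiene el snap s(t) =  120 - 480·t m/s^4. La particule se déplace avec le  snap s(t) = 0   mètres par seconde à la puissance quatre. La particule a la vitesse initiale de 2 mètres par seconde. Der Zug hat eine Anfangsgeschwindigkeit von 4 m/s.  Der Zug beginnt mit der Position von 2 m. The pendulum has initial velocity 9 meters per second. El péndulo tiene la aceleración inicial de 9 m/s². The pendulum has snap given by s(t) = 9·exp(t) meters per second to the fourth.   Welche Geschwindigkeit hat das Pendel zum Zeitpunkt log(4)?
Wir müssen das Integral unserer Gleichung für den Snap s(t) = 9·exp(t) 3-mal finden. Durch Integration von dem Snap und Verwendung der Anfangsbedingung j(0) = 9, erhalten wir j(t) = 9·exp(t). Das Integral von dem Ruck, mit a(0) = 9, ergibt die Beschleunigung: a(t) = 9·exp(t). Die Stammfunktion von der Beschleunigung, mit v(0) = 9, ergibt die Geschwindigkeit: v(t) = 9·exp(t). Mit v(t) = 9·exp(t) und Einsetzen von t = log(4), finden wir v = 36.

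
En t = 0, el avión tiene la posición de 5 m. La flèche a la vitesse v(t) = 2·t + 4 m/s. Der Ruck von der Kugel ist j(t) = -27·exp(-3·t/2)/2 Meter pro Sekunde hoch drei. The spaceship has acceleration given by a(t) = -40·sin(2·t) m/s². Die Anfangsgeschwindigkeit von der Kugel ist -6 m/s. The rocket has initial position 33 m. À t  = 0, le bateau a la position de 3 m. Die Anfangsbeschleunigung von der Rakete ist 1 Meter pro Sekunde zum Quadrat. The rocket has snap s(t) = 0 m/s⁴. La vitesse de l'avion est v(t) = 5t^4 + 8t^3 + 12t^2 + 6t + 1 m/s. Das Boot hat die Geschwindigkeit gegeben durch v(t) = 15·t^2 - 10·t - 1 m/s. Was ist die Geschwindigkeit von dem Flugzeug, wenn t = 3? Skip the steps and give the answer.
Die Antwort ist 748.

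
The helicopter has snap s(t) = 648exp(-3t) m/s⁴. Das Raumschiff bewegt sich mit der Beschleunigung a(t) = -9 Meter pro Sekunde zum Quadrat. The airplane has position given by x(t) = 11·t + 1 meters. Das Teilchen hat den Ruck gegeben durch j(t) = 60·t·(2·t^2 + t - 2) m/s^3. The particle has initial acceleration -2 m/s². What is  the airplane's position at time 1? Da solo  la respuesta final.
At t = 1, x = 12.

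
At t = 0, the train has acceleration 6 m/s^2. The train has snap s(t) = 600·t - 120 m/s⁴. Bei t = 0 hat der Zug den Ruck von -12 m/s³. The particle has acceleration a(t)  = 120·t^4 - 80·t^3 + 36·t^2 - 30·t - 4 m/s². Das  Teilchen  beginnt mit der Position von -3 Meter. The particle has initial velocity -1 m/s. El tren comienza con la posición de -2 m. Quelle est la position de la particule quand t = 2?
Nous devons intégrer notre équation de l'accélération a(t) = 120·t^4 - 80·t^3 + 36·t^2 - 30·t - 4 2 fois. En intégrant l'accélération et en utilisant la condition initiale v(0) = -1, nous obtenons v(t) = 24·t^5 - 20·t^4 + 12·t^3 - 15·t^2 - 4·t - 1. En prenant ∫v(t)dt et en appliquant x(0) = -3, nous trouvons x(t) = 4·t^6 - 4·t^5 + 3·t^4 - 5·t^3 - 2·t^2 - t - 3. Nous avons la position x(t) = 4·t^6 - 4·t^5 + 3·t^4 - 5·t^3 - 2·t^2 - t - 3. En substituant t = 2: x(2) = 123.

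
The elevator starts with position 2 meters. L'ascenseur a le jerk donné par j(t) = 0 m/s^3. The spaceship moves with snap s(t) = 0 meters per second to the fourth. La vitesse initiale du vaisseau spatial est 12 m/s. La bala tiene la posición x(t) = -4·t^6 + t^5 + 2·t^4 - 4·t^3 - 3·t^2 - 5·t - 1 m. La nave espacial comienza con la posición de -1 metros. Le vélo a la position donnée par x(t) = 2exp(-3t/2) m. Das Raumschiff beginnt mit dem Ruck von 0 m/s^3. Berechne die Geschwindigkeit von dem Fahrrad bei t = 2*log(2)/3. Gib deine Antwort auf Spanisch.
Partiendo de la posición x(t) = 2·exp(-3·t/2), tomamos 1 derivada. Derivando la posición, obtenemos la velocidad: v(t) = -3·exp(-3·t/2). Tenemos la velocidad v(t) = -3·exp(-3·t/2). Sustituyendo t = 2*log(2)/3: v(2*log(2)/3) = -3/2.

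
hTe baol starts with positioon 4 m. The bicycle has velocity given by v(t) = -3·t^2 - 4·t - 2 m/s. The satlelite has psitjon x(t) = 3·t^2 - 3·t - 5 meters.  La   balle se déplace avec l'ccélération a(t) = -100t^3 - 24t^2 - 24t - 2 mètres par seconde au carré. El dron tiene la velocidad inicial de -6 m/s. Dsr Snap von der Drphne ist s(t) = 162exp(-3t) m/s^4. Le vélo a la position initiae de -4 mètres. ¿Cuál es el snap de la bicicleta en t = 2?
Partiendo de la velocidad v(t) = -3·t^2 - 4·t - 2, tomamos 3 derivadas. Tomando d/dt de v(t), encontramos a(t) = -6·t - 4. Tomando d/dt de a(t), encontramos j(t) = -6. Derivando la sacudida, obtenemos el snap: s(t) = 0. Tenemos el snap s(t) = 0. Sustituyendo t = 2: s(2) = 0.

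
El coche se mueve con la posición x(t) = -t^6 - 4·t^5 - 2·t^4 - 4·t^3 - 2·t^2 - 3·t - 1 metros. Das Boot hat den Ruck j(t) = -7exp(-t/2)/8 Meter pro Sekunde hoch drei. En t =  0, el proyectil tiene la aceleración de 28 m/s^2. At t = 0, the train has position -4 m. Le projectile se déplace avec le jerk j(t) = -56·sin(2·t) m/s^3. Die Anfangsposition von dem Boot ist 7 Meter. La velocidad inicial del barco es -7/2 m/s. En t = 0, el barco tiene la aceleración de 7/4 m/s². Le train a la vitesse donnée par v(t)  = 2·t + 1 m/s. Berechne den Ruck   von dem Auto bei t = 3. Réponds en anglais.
To solve this, we need to take 3 derivatives of our position equation x(t) = -t^6 - 4·t^5 - 2·t^4 - 4·t^3 - 2·t^2 - 3·t - 1. Taking d/dt of x(t), we find v(t) = -6·t^5 - 20·t^4 - 8·t^3 - 12·t^2 - 4·t - 3. The derivative of velocity gives acceleration: a(t) = -30·t^4 - 80·t^3 - 24·t^2 - 24·t - 4. The derivative of acceleration gives jerk: j(t) = -120·t^3 - 240·t^2 - 48·t - 24. We have jerk j(t) = -120·t^3 - 240·t^2 - 48·t - 24. Substituting t = 3: j(3) = -5568.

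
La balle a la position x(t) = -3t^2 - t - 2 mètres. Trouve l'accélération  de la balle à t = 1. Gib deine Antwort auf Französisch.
Pour résoudre ceci, nous devons prendre 2 dérivées de notre équation de la position x(t) = -3·t^2 - t - 2. En prenant d/dt de x(t), nous trouvons v(t) = -6·t - 1. En prenant d/dt de v(t), nous trouvons a(t) = -6. Nous avons l'accélération a(t) = -6. En substituant t = 1: a(1) = -6.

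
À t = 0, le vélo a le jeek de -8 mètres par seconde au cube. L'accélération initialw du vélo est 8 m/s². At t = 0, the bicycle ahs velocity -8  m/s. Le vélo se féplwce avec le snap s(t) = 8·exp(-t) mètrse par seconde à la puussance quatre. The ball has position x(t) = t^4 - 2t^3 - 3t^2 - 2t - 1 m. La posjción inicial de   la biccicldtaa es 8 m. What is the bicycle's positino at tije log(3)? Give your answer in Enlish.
We need to integrate our snap equation s(t) = 8·exp(-t) 4 times. Integrating snap and using the initial condition j(0) = -8, we get j(t) = -8·exp(-t). The antiderivative of jerk, with a(0) = 8, gives acceleration: a(t) = 8·exp(-t). Taking ∫a(t)dt and applying v(0) = -8, we find v(t) = -8·exp(-t). Integrating velocity and using the initial condition x(0) = 8, we get x(t) = 8·exp(-t). Using x(t) = 8·exp(-t) and substituting t = log(3), we find x = 8/3.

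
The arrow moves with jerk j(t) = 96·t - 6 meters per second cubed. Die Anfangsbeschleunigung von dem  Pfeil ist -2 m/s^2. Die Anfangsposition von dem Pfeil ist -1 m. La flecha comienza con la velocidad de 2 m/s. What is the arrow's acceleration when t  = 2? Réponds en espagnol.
Debemos encontrar la antiderivada de nuestra ecuación de la sacudida j(t) = 96·t - 6 1 vez. Integrando la sacudida y usando la condición inicial a(0) = -2, obtenemos a(t) = 48·t^2 - 6·t - 2. De la ecuación de la aceleración a(t) = 48·t^2 - 6·t - 2, sustituimos t = 2 para obtener a = 178.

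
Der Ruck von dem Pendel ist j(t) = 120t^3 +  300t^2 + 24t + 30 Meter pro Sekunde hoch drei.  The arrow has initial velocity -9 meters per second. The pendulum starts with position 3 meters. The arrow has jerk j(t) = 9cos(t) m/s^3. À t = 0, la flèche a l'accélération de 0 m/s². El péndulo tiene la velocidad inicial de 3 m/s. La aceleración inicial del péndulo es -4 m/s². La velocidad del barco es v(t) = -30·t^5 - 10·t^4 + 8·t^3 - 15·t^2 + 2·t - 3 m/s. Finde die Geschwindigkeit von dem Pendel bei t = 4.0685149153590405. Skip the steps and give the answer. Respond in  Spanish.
La velocidad en t = 4.0685149153590405 es v = 14042.8226413846.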